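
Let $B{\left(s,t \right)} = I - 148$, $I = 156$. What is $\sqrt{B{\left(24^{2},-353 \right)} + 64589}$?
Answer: $\sqrt{64597} \approx 254.16$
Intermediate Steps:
$B{\left(s,t \right)} = 8$ ($B{\left(s,t \right)} = 156 - 148 = 8$)
$\sqrt{B{\left(24^{2},-353 \right)} + 64589} = \sqrt{8 + 64589} = \sqrt{64597}$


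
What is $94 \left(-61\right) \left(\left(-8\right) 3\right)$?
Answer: $137616$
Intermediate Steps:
$94 \left(-61\right) \left(\left(-8\right) 3\right) = \left(-5734\right) \left(-24\right) = 137616$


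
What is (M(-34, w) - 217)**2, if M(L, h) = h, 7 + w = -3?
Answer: 51529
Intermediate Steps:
w = -10 (w = -7 - 3 = -10)
(M(-34, w) - 217)**2 = (-10 - 217)**2 = (-227)**2 = 51529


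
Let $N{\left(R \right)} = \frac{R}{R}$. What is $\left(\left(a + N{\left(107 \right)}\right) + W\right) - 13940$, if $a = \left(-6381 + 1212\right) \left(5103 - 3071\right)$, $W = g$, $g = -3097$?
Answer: $-10520444$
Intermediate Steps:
$W = -3097$
$N{\left(R \right)} = 1$
$a = -10503408$ ($a = \left(-5169\right) 2032 = -10503408$)
$\left(\left(a + N{\left(107 \right)}\right) + W\right) - 13940 = \left(\left(-10503408 + 1\right) - 3097\right) - 13940 = \left(-10503407 - 3097\right) - 13940 = -10506504 - 13940 = -10520444$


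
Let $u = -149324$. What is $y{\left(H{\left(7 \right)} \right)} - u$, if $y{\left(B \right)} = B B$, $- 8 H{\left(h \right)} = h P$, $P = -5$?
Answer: $\frac{9557961}{64} \approx 1.4934 \cdot 10^{5}$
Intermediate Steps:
$H{\left(h \right)} = \frac{5 h}{8}$ ($H{\left(h \right)} = - \frac{h \left(-5\right)}{8} = - \frac{\left(-5\right) h}{8} = \frac{5 h}{8}$)
$y{\left(B \right)} = B^{2}$
$y{\left(H{\left(7 \right)} \right)} - u = \left(\frac{5}{8} \cdot 7\right)^{2} - -149324 = \left(\frac{35}{8}\right)^{2} + 149324 = \frac{1225}{64} + 149324 = \frac{9557961}{64}$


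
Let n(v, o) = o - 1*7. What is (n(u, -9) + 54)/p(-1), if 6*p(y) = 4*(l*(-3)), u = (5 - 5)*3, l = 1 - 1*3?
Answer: 19/2 ≈ 9.5000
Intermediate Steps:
l = -2 (l = 1 - 3 = -2)
u = 0 (u = 0*3 = 0)
n(v, o) = -7 + o (n(v, o) = o - 7 = -7 + o)
p(y) = 4 (p(y) = (4*(-2*(-3)))/6 = (4*6)/6 = (⅙)*24 = 4)
(n(u, -9) + 54)/p(-1) = ((-7 - 9) + 54)/4 = (-16 + 54)*(¼) = 38*(¼) = 19/2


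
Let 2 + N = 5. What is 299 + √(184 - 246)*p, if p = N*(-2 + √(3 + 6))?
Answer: 299 + 3*I*√62 ≈ 299.0 + 23.622*I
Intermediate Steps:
N = 3 (N = -2 + 5 = 3)
p = 3 (p = 3*(-2 + √(3 + 6)) = 3*(-2 + √9) = 3*(-2 + 3) = 3*1 = 3)
299 + √(184 - 246)*p = 299 + √(184 - 246)*3 = 299 + √(-62)*3 = 299 + (I*√62)*3 = 299 + 3*I*√62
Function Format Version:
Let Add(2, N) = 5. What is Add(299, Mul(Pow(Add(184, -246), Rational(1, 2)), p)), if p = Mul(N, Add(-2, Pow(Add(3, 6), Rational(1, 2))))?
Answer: Add(299, Mul(3, I, Pow(62, Rational(1, 2)))) ≈ Add(299.00, Mul(23.622, I))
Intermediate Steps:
N = 3 (N = Add(-2, 5) = 3)
p = 3 (p = Mul(3, Add(-2, Pow(Add(3, 6), Rational(1, 2)))) = Mul(3, Add(-2, Pow(9, Rational(1, 2)))) = Mul(3, Add(-2, 3)) = Mul(3, 1) = 3)
Add(299, Mul(Pow(Add(184, -246), Rational(1, 2)), p)) = Add(299, Mul(Pow(Add(184, -246), Rational(1, 2)), 3)) = Add(299, Mul(Pow(-62, Rational(1, 2)), 3)) = Add(299, Mul(Mul(I, Pow(62, Rational(1, 2))), 3)) = Add(299, Mul(3, I, Pow(62, Rational(1, 2))))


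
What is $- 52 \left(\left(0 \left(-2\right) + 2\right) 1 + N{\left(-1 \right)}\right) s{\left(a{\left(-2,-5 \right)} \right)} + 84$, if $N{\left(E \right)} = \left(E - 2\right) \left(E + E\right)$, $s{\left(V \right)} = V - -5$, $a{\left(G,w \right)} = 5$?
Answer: $-4076$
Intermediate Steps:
$s{\left(V \right)} = 5 + V$ ($s{\left(V \right)} = V + 5 = 5 + V$)
$N{\left(E \right)} = 2 E \left(-2 + E\right)$ ($N{\left(E \right)} = \left(-2 + E\right) 2 E = 2 E \left(-2 + E\right)$)
$- 52 \left(\left(0 \left(-2\right) + 2\right) 1 + N{\left(-1 \right)}\right) s{\left(a{\left(-2,-5 \right)} \right)} + 84 = - 52 \left(\left(0 \left(-2\right) + 2\right) 1 + 2 \left(-1\right) \left(-2 - 1\right)\right) \left(5 + 5\right) + 84 = - 52 \left(\left(0 + 2\right) 1 + 2 \left(-1\right) \left(-3\right)\right) 10 + 84 = - 52 \left(2 \cdot 1 + 6\right) 10 + 84 = - 52 \left(2 + 6\right) 10 + 84 = - 52 \cdot 8 \cdot 10 + 84 = \left(-52\right) 80 + 84 = -4160 + 84 = -4076$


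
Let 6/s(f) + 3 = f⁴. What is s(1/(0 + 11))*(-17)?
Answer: 746691/21961 ≈ 34.001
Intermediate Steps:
s(f) = 6/(-3 + f⁴)
s(1/(0 + 11))*(-17) = (6/(-3 + (1/(0 + 11))⁴))*(-17) = (6/(-3 + (1/11)⁴))*(-17) = (6/(-3 + 1/14641))*(-17) = (6/(-43922/14641))*(-17) = (6*(-14641/43922))*(-17) = -43923/21961*(-17) = 746691/21961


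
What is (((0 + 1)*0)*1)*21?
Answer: 0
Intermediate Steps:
(((0 + 1)*0)*1)*21 = ((1*0)*1)*21 = (0*1)*21 = 0*21 = 0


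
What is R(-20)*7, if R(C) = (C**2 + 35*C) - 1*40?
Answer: -2380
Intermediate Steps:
R(C) = -40 + C**2 + 35*C (R(C) = (C**2 + 35*C) - 40 = -40 + C**2 + 35*C)
R(-20)*7 = (-40 + (-20)**2 + 35*(-20))*7 = (-40 + 400 - 700)*7 = -340*7 = -2380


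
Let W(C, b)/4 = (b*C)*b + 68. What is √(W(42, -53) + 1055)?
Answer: √473239 ≈ 687.92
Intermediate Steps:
W(C, b) = 272 + 4*C*b² (W(C, b) = 4*((b*C)*b + 68) = 4*((C*b)*b + 68) = 4*(C*b² + 68) = 4*(68 + C*b²) = 272 + 4*C*b²)
√(W(42, -53) + 1055) = √((272 + 4*42*(-53)²) + 1055) = √((272 + 4*42*2809) + 1055) = √((272 + 471912) + 1055) = √(472184 + 1055) = √473239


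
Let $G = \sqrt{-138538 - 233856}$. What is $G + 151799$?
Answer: $151799 + i \sqrt{372394} \approx 1.518 \cdot 10^{5} + 610.24 i$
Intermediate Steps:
$G = i \sqrt{372394}$ ($G = \sqrt{-372394} = i \sqrt{372394} \approx 610.24 i$)
$G + 151799 = i \sqrt{372394} + 151799 = 151799 + i \sqrt{372394}$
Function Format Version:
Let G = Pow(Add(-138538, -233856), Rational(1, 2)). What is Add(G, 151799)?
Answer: Add(151799, Mul(I, Pow(372394, Rational(1, 2)))) ≈ Add(1.5180e+5, Mul(610.24, I))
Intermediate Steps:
G = Mul(I, Pow(372394, Rational(1, 2))) (G = Pow(-372394, Rational(1, 2)) = Mul(I, Pow(372394, Rational(1, 2))) ≈ Mul(610.24, I))
Add(G, 151799) = Add(Mul(I, Pow(372394, Rational(1, 2))), 151799) = Add(151799, Mul(I, Pow(372394, Rational(1, 2))))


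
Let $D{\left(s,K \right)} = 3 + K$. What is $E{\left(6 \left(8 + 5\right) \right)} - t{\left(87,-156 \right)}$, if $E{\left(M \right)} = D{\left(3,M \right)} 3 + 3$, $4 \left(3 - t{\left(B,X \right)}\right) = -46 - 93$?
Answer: $\frac{833}{4} \approx 208.25$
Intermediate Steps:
$t{\left(B,X \right)} = \frac{151}{4}$ ($t{\left(B,X \right)} = 3 - \frac{-46 - 93}{4} = 3 - - \frac{139}{4} = 3 + \frac{139}{4} = \frac{151}{4}$)
$E{\left(M \right)} = 12 + 3 M$ ($E{\left(M \right)} = \left(3 + M\right) 3 + 3 = \left(9 + 3 M\right) + 3 = 12 + 3 M$)
$E{\left(6 \left(8 + 5\right) \right)} - t{\left(87,-156 \right)} = \left(12 + 3 \cdot 6 \left(8 + 5\right)\right) - \frac{151}{4} = \left(12 + 3 \cdot 6 \cdot 13\right) - \frac{151}{4} = \left(12 + 3 \cdot 78\right) - \frac{151}{4} = \left(12 + 234\right) - \frac{151}{4} = 246 - \frac{151}{4} = \frac{833}{4}$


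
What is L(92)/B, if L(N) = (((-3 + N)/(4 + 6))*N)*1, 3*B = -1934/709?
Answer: -4353969/4835 ≈ -900.51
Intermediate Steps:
B = -1934/2127 (B = (-1934/709)/3 = (-1934*1/709)/3 = (1/3)*(-1934/709) = -1934/2127 ≈ -0.90926)
L(N) = N*(-3/10 + N/10) (L(N) = (((-3 + N)/10)*N)*1 = (((-3 + N)*(1/10))*N)*1 = ((-3/10 + N/10)*N)*1 = (N*(-3/10 + N/10))*1 = N*(-3/10 + N/10))
L(92)/B = ((1/10)*92*(-3 + 92))/(-1934/2127) = ((1/10)*92*89)*(-2127/1934) = (4094/5)*(-2127/1934) = -4353969/4835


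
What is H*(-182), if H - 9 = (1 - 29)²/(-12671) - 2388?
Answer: 5486406926/12671 ≈ 4.3299e+5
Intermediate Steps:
H = -30145093/12671 (H = 9 + ((1 - 29)²/(-12671) - 2388) = 9 + ((-28)²*(-1/12671) - 2388) = 9 + (784*(-1/12671) - 2388) = 9 + (-784/12671 - 2388) = 9 - 30259132/12671 = -30145093/12671 ≈ -2379.1)
H*(-182) = -30145093/12671*(-182) = 5486406926/12671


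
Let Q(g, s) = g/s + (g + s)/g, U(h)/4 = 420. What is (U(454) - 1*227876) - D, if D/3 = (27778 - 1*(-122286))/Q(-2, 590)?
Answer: -19485398636/86731 ≈ -2.2466e+5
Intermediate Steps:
U(h) = 1680 (U(h) = 4*420 = 1680)
Q(g, s) = g/s + (g + s)/g
D = -132806640/86731 (D = 3*((27778 - 1*(-122286))/(1 - 2/590 + 590/(-2))) = 3*((27778 + 122286)/(1 - 2*1/590 + 590*(-½))) = 3*(150064/(1 - 1/295 - 295)) = 3*(150064/(-86731/295)) = 3*(150064*(-295/86731)) = 3*(-44268880/86731) = -132806640/86731 ≈ -1531.2)
(U(454) - 1*227876) - D = (1680 - 1*227876) - 1*(-132806640/86731) = (1680 - 227876) + 132806640/86731 = -226196 + 132806640/86731 = -19485398636/86731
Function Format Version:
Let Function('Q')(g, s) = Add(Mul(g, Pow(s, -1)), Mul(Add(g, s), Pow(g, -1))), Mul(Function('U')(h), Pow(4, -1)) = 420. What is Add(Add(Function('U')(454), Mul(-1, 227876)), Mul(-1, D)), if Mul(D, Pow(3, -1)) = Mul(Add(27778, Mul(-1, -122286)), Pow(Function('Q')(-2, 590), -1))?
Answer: Rational(-19485398636, 86731) ≈ -2.2466e+5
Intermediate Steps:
Function('U')(h) = 1680 (Function('U')(h) = Mul(4, 420) = 1680)
Function('Q')(g, s) = Add(Mul(g, Pow(s, -1)), Mul(Pow(g, -1), Add(g, s)))
D = Rational(-132806640, 86731) (D = Mul(3, Mul(Add(27778, Mul(-1, -122286)), Pow(Add(1, Mul(-2, Pow(590, -1)), Mul(590, Pow(-2, -1))), -1))) = Mul(3, Mul(Add(27778, 122286), Pow(Add(1, Mul(-2, Rational(1, 590)), Mul(590, Rational(-1, 2))), -1))) = Mul(3, Mul(150064, Pow(Add(1, Rational(-1, 295), -295), -1))) = Mul(3, Mul(150064, Pow(Rational(-86731, 295), -1))) = Mul(3, Mul(150064, Rational(-295, 86731))) = Mul(3, Rational(-44268880, 86731)) = Rational(-132806640, 86731) ≈ -1531.2)
Add(Add(Function('U')(454), Mul(-1, 227876)), Mul(-1, D)) = Add(Add(1680, Mul(-1, 227876)), Mul(-1, Rational(-132806640, 86731))) = Add(Add(1680, -227876), Rational(132806640, 86731)) = Add(-226196, Rational(132806640, 86731)) = Rational(-19485398636, 86731)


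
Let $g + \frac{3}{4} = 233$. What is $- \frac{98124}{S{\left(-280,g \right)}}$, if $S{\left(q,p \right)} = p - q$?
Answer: $- \frac{130832}{683} \approx -191.55$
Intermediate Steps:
$g = \frac{929}{4}$ ($g = - \frac{3}{4} + 233 = \frac{929}{4} \approx 232.25$)
$- \frac{98124}{S{\left(-280,g \right)}} = - \frac{98124}{\frac{929}{4} - -280} = - \frac{98124}{\frac{929}{4} + 280} = - \frac{98124}{\frac{2049}{4}} = \left(-98124\right) \frac{4}{2049} = - \frac{130832}{683}$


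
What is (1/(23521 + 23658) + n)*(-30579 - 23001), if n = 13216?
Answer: -33408076490700/47179 ≈ -7.0811e+8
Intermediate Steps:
(1/(23521 + 23658) + n)*(-30579 - 23001) = (1/(23521 + 23658) + 13216)*(-30579 - 23001) = (1/47179 + 13216)*(-53580) = (623517665/47179)*(-53580) = -33408076490700/47179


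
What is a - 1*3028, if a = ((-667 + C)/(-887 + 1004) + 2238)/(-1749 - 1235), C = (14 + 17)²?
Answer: -88118477/29094 ≈ -3028.8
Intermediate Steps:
C = 961 (C = 31² = 961)
a = -21845/29094 (a = ((-667 + 961)/(-887 + 1004) + 2238)/(-1749 - 1235) = (294/117 + 2238)/(-2984) = (294*(1/117) + 2238)*(-1/2984) = (98/39 + 2238)*(-1/2984) = (87380/39)*(-1/2984) = -21845/29094 ≈ -0.75084)
a - 1*3028 = -21845/29094 - 1*3028 = -21845/29094 - 3028 = -88118477/29094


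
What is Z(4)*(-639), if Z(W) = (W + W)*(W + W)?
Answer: -40896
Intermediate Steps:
Z(W) = 4*W**2 (Z(W) = (2*W)*(2*W) = 4*W**2)
Z(4)*(-639) = (4*4**2)*(-639) = (4*16)*(-639) = 64*(-639) = -40896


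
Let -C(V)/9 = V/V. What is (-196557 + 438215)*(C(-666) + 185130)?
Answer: 44735970618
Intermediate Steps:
C(V) = -9 (C(V) = -9*V/V = -9*1 = -9)
(-196557 + 438215)*(C(-666) + 185130) = (-196557 + 438215)*(-9 + 185130) = 241658*185121 = 44735970618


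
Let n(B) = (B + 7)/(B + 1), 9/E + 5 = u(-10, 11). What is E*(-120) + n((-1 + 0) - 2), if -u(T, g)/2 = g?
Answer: 38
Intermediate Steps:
u(T, g) = -2*g
E = -⅓ (E = 9/(-5 - 2*11) = 9/(-5 - 22) = 9/(-27) = 9*(-1/27) = -⅓ ≈ -0.33333)
n(B) = (7 + B)/(1 + B)
E*(-120) + n((-1 + 0) - 2) = -⅓*(-120) + (7 + ((-1 + 0) - 2))/(1 + ((-1 + 0) - 2)) = 40 + (7 + (-1 - 2))/(1 + (-1 - 2)) = 40 + (7 - 3)/(1 - 3) = 40 + 4/(-2) = 40 - ½*4 = 40 - 2 = 38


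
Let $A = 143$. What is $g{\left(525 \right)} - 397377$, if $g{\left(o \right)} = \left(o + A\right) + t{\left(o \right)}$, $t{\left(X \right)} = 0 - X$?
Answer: $-397234$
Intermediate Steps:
$t{\left(X \right)} = - X$
$g{\left(o \right)} = 143$ ($g{\left(o \right)} = \left(o + 143\right) - o = \left(143 + o\right) - o = 143$)
$g{\left(525 \right)} - 397377 = 143 - 397377 = -397234$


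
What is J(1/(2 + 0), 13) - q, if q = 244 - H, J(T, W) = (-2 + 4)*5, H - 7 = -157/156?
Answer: -35569/156 ≈ -228.01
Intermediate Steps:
H = 935/156 (H = 7 - 157/156 = 935/156 ≈ 5.9936)
J(T, W) = 10 (J(T, W) = 2*5 = 10)
q = 37129/156 (q = 244 - 1*935/156 = 244 - 935/156 = 37129/156 ≈ 238.01)
J(1/(2 + 0), 13) - q = 10 - 1*37129/156 = 10 - 37129/156 = -35569/156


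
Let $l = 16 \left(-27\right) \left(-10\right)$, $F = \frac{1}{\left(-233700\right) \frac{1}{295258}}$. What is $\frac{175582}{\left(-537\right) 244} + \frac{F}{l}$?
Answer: $- \frac{7387644373051}{5511823848000} \approx -1.3403$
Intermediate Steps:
$F = - \frac{147629}{116850}$ ($F = \frac{1}{\left(-233700\right) \frac{1}{295258}} = \frac{1}{- \frac{116850}{147629}} = - \frac{147629}{116850} \approx -1.2634$)
$l = 4320$ ($l = \left(-432\right) \left(-10\right) = 4320$)
$\frac{175582}{\left(-537\right) 244} + \frac{F}{l} = \frac{175582}{\left(-537\right) 244} - \frac{147629}{116850 \cdot 4320} = \frac{175582}{-131028} - \frac{147629}{504792000} = 175582 \left(- \frac{1}{131028}\right) - \frac{147629}{504792000} = - \frac{87791}{65514} - \frac{147629}{504792000} = - \frac{7387644373051}{5511823848000}$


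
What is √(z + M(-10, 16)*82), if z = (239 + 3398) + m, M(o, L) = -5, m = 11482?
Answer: √14709 ≈ 121.28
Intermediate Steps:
z = 15119 (z = (239 + 3398) + 11482 = 3637 + 11482 = 15119)
√(z + M(-10, 16)*82) = √(15119 - 5*82) = √(15119 - 410) = √14709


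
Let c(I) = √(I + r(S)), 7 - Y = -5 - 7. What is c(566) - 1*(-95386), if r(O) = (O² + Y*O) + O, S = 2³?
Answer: 95386 + √790 ≈ 95414.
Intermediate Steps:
S = 8
Y = 19 (Y = 7 - (-5 - 7) = 7 - 1*(-12) = 7 + 12 = 19)
r(O) = O² + 20*O (r(O) = (O² + 19*O) + O = O² + 20*O)
c(I) = √(224 + I) (c(I) = √(I + 8*(20 + 8)) = √(I + 8*28) = √(I + 224) = √(224 + I))
c(566) - 1*(-95386) = √(224 + 566) - 1*(-95386) = √790 + 95386 = 95386 + √790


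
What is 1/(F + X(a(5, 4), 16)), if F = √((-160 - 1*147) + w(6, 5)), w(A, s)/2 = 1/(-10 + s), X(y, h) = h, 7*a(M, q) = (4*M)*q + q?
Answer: 80/2817 - I*√7685/2817 ≈ 0.028399 - 0.03112*I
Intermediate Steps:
a(M, q) = q/7 + 4*M*q/7 (a(M, q) = ((4*M)*q + q)/7 = (4*M*q + q)/7 = (q + 4*M*q)/7 = q/7 + 4*M*q/7)
w(A, s) = 2/(-10 + s)
F = I*√7685/5 (F = √((-160 - 1*147) + 2/(-10 + 5)) = √((-160 - 147) + 2/(-5)) = √(-307 + 2*(-⅕)) = √(-307 - ⅖) = √(-1537/5) = I*√7685/5 ≈ 17.533*I)
1/(F + X(a(5, 4), 16)) = 1/(I*√7685/5 + 16) = 1/(16 + I*√7685/5)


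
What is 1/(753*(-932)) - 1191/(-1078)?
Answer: 417918979/378268044 ≈ 1.1048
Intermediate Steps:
1/(753*(-932)) - 1191/(-1078) = (1/753)*(-1/932) - 1191*(-1/1078) = -1/701796 + 1191/1078 = 417918979/378268044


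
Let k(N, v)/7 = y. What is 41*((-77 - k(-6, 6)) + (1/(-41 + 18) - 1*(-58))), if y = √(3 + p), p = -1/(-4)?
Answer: -17958/23 - 287*√13/2 ≈ -1298.2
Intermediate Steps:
p = ¼ (p = -1*(-¼) = ¼ ≈ 0.25000)
y = √13/2 (y = √(3 + ¼) = √(13/4) = √13/2 ≈ 1.8028)
k(N, v) = 7*√13/2 (k(N, v) = 7*(√13/2) = 7*√13/2)
41*((-77 - k(-6, 6)) + (1/(-41 + 18) - 1*(-58))) = 41*((-77 - 7*√13/2) + (1/(-41 + 18) - 1*(-58))) = 41*((-77 - 7*√13/2) + (1/(-23) + 58)) = 41*((-77 - 7*√13/2) + (-1/23 + 58)) = 41*((-77 - 7*√13/2) + 1333/23) = 41*(-438/23 - 7*√13/2) = -17958/23 - 287*√13/2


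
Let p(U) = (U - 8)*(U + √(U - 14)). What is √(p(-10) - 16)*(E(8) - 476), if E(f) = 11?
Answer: -930*√(41 - 9*I*√6) ≈ -6153.2 + 1549.4*I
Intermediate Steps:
p(U) = (-8 + U)*(U + √(-14 + U))
√(p(-10) - 16)*(E(8) - 476) = √(((-10)² - 8*(-10) - 8*√(-14 - 10) - 10*√(-14 - 10)) - 16)*(11 - 476) = √((100 + 80 - 16*I*√6 - 20*I*√6) - 16)*(-465) = √((180 - 36*I*√6) - 16)*(-465) = √(164 - 36*I*√6)*(-465) = -465*√(164 - 36*I*√6)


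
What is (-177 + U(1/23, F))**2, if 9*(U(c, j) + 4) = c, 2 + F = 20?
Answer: 1403701156/42849 ≈ 32759.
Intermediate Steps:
F = 18 (F = -2 + 20 = 18)
U(c, j) = -4 + c/9
(-177 + U(1/23, F))**2 = (-177 + (-4 + (1/9)/23))**2 = (-177 + (-4 + (1/9)*(1/23)))**2 = (-177 + (-4 + 1/207))**2 = (-177 - 827/207)**2 = (-37466/207)**2 = 1403701156/42849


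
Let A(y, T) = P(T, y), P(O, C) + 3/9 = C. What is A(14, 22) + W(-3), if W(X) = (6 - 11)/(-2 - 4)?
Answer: 29/2 ≈ 14.500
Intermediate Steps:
P(O, C) = -1/3 + C
A(y, T) = -1/3 + y
W(X) = 5/6 (W(X) = -5/(-6) = -5*(-1/6) = 5/6)
A(14, 22) + W(-3) = (-1/3 + 14) + 5/6 = 41/3 + 5/6 = 29/2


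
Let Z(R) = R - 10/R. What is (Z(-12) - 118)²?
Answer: 600625/36 ≈ 16684.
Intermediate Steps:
(Z(-12) - 118)² = ((-12 - 10/(-12)) - 118)² = ((-12 - 10*(-1/12)) - 118)² = ((-12 + ⅚) - 118)² = (-67/6 - 118)² = (-775/6)² = 600625/36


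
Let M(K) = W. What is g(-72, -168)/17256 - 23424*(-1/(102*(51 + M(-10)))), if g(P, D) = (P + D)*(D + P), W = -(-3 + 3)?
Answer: 4887776/623373 ≈ 7.8409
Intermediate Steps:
W = 0 (W = -1*0 = 0)
g(P, D) = (D + P)² (g(P, D) = (D + P)*(D + P) = (D + P)²)
M(K) = 0
g(-72, -168)/17256 - 23424*(-1/(102*(51 + M(-10)))) = (-168 - 72)²/17256 - 23424*(-1/(102*(51 + 0))) = (-240)²*(1/17256) - 23424/(51*(-102)) = 57600*(1/17256) - 23424/(-5202) = 2400/719 - 23424*(-1/5202) = 2400/719 + 3904/867 = 4887776/623373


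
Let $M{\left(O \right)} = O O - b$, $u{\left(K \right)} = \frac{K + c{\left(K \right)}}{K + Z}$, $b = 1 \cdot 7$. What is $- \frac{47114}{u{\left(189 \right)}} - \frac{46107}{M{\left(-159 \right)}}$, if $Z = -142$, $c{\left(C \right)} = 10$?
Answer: $- \frac{55974859385}{5029526} \approx -11129.0$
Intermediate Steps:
$b = 7$
$u{\left(K \right)} = \frac{10 + K}{-142 + K}$ ($u{\left(K \right)} = \frac{K + 10}{K - 142} = \frac{10 + K}{-142 + K}$)
$M{\left(O \right)} = -7 + O^{2}$ ($M{\left(O \right)} = O O - 7 = O^{2} - 7 = -7 + O^{2}$)
$- \frac{47114}{u{\left(189 \right)}} - \frac{46107}{M{\left(-159 \right)}} = - \frac{47114}{\frac{1}{-142 + 189} \left(10 + 189\right)} - \frac{46107}{-7 + \left(-159\right)^{2}} = - \frac{47114}{\frac{1}{47} \cdot 199} - \frac{46107}{-7 + 25281} = - \frac{47114}{\frac{1}{47} \cdot 199} - \frac{46107}{25274} = - \frac{47114}{\frac{199}{47}} - \frac{46107}{25274} = \left(-47114\right) \frac{47}{199} - \frac{46107}{25274} = - \frac{2214358}{199} - \frac{46107}{25274} = - \frac{55974859385}{5029526}$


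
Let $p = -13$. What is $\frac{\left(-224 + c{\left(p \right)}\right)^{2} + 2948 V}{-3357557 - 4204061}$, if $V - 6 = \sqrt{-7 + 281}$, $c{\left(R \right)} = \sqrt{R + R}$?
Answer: $- \frac{33919}{3780809} - \frac{1474 \sqrt{274}}{3780809} + \frac{224 i \sqrt{26}}{3780809} \approx -0.015425 + 0.0003021 i$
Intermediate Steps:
$c{\left(R \right)} = \sqrt{2} \sqrt{R}$ ($c{\left(R \right)} = \sqrt{2 R} = \sqrt{2} \sqrt{R}$)
$V = 6 + \sqrt{274}$ ($V = 6 + \sqrt{-7 + 281} = 6 + \sqrt{274} \approx 22.553$)
$\frac{\left(-224 + c{\left(p \right)}\right)^{2} + 2948 V}{-3357557 - 4204061} = \frac{\left(-224 + \sqrt{2} \sqrt{-13}\right)^{2} + 2948 \left(6 + \sqrt{274}\right)}{-3357557 - 4204061} = \frac{\left(-224 + \sqrt{2} i \sqrt{13}\right)^{2} + \left(17688 + 2948 \sqrt{274}\right)}{-7561618} = \left(\left(-224 + i \sqrt{26}\right)^{2} + \left(17688 + 2948 \sqrt{274}\right)\right) \left(- \frac{1}{7561618}\right) = \left(17688 + \left(-224 + i \sqrt{26}\right)^{2} + 2948 \sqrt{274}\right) \left(- \frac{1}{7561618}\right) = - \frac{8844}{3780809} - \frac{1474 \sqrt{274}}{3780809} - \frac{\left(-224 + i \sqrt{26}\right)^{2}}{7561618}$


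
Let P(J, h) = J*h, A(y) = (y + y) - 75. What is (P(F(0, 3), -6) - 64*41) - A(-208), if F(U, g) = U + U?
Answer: -2133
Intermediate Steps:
F(U, g) = 2*U
A(y) = -75 + 2*y (A(y) = 2*y - 75 = -75 + 2*y)
(P(F(0, 3), -6) - 64*41) - A(-208) = ((2*0)*(-6) - 64*41) - (-75 + 2*(-208)) = (0*(-6) - 2624) - (-75 - 416) = (0 - 2624) - 1*(-491) = -2624 + 491 = -2133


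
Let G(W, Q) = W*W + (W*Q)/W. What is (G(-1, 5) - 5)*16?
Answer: 16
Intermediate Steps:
G(W, Q) = Q + W² (G(W, Q) = W² + (Q*W)/W = W² + Q = Q + W²)
(G(-1, 5) - 5)*16 = ((5 + (-1)²) - 5)*16 = ((5 + 1) - 5)*16 = (6 - 5)*16 = 1*16 = 16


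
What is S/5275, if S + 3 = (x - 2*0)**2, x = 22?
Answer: 481/5275 ≈ 0.091185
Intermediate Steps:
S = 481 (S = -3 + (22 - 2*0)**2 = -3 + (22 + 0)**2 = -3 + 22**2 = -3 + 484 = 481)
S/5275 = 481/5275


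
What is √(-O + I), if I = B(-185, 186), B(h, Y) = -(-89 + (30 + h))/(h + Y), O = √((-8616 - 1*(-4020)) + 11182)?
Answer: √(244 - √6586) ≈ 12.761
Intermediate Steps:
O = √6586 (O = √((-8616 + 4020) + 11182) = √(-4596 + 11182) = √6586 ≈ 81.154)
B(h, Y) = -(-59 + h)/(Y + h)
I = 244 (I = (59 - 1*(-185))/(186 - 185) = (59 + 185)/1 = 1*244 = 244)
√(-O + I) = √(-√6586 + 244) = √(244 - √6586)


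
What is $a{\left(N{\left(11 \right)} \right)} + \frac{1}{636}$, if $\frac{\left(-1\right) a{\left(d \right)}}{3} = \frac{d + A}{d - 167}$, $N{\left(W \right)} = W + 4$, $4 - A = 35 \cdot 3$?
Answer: $- \frac{5123}{3021} \approx -1.6958$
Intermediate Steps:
$A = -101$ ($A = 4 - 35 \cdot 3 = 4 - 105 = -101$)
$N{\left(W \right)} = 4 + W$
$a{\left(d \right)} = - \frac{3 \left(-101 + d\right)}{-167 + d}$ ($a{\left(d \right)} = - 3 \frac{d - 101}{d - 167} = - 3 \frac{-101 + d}{-167 + d} = - \frac{3 \left(-101 + d\right)}{-167 + d}$)
$a{\left(N{\left(11 \right)} \right)} + \frac{1}{636} = \frac{3 \left(101 - \left(4 + 11\right)\right)}{-167 + \left(4 + 11\right)} + \frac{1}{636} = \frac{3 \left(101 - 15\right)}{-167 + 15} + \frac{1}{636} = \frac{3 \left(101 - 15\right)}{-152} + \frac{1}{636} = 3 \left(- \frac{1}{152}\right) 86 + \frac{1}{636} = - \frac{129}{76} + \frac{1}{636} = - \frac{5123}{3021}$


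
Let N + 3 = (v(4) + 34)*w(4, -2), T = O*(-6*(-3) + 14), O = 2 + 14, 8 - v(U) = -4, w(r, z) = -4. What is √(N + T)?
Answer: 5*√13 ≈ 18.028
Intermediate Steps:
v(U) = 12 (v(U) = 8 - 1*(-4) = 8 + 4 = 12)
O = 16
T = 512 (T = 16*(-6*(-3) + 14) = 16*(18 + 14) = 16*32 = 512)
N = -187 (N = -3 + (12 + 34)*(-4) = -3 + 46*(-4) = -3 - 184 = -187)
√(N + T) = √(-187 + 512) = √325 = 5*√13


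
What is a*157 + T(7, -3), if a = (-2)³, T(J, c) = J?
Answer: -1249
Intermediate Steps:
a = -8
a*157 + T(7, -3) = -8*157 + 7 = -1256 + 7 = -1249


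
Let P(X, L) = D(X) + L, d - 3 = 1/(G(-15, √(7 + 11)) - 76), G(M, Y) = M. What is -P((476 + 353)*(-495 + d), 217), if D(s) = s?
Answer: 37097070/91 ≈ 4.0766e+5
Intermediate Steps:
d = 272/91 (d = 3 + 1/(-15 - 76) = 3 + 1/(-91) = 3 - 1/91 = 272/91 ≈ 2.9890)
P(X, L) = L + X (P(X, L) = X + L = L + X)
-P((476 + 353)*(-495 + d), 217) = -(217 + (476 + 353)*(-495 + 272/91)) = -(217 + 829*(-44773/91)) = -(217 - 37116817/91) = -1*(-37097070/91) = 37097070/91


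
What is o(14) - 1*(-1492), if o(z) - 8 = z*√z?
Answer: 1500 + 14*√14 ≈ 1552.4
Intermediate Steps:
o(z) = 8 + z^(3/2) (o(z) = 8 + z*√z = 8 + z^(3/2))
o(14) - 1*(-1492) = (8 + 14^(3/2)) - 1*(-1492) = (8 + 14*√14) + 1492 = 1500 + 14*√14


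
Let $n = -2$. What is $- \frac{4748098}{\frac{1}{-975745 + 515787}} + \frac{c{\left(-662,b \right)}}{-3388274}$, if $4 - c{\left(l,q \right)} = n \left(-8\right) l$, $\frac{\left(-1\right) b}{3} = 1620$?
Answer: $\frac{3699869265658894810}{1694137} \approx 2.1839 \cdot 10^{12}$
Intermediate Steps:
$b = -4860$ ($b = \left(-3\right) 1620 = -4860$)
$c{\left(l,q \right)} = 4 - 16 l$ ($c{\left(l,q \right)} = 4 - \left(-2\right) \left(-8\right) l = 4 - 16 l$)
$- \frac{4748098}{\frac{1}{-975745 + 515787}} + \frac{c{\left(-662,b \right)}}{-3388274} = - \frac{4748098}{\frac{1}{-975745 + 515787}} + \frac{4 - -10592}{-3388274} = - \frac{4748098}{\frac{1}{-459958}} + \left(4 + 10592\right) \left(- \frac{1}{3388274}\right) = - \frac{4748098}{- \frac{1}{459958}} + 10596 \left(- \frac{1}{3388274}\right) = \left(-4748098\right) \left(-459958\right) - \frac{5298}{1694137} = 2183925659884 - \frac{5298}{1694137} = \frac{3699869265658894810}{1694137}$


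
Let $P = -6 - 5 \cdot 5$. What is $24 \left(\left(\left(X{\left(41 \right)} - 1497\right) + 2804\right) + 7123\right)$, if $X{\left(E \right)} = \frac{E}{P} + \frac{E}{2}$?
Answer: $\frac{6286188}{31} \approx 2.0278 \cdot 10^{5}$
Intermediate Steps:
$P = -31$ ($P = -6 - 25 = -31$)
$X{\left(E \right)} = \frac{29 E}{62}$ ($X{\left(E \right)} = \frac{E}{-31} + \frac{E}{2} = E \left(- \frac{1}{31}\right) + E \frac{1}{2} = - \frac{E}{31} + \frac{E}{2} = \frac{29 E}{62}$)
$24 \left(\left(\left(X{\left(41 \right)} - 1497\right) + 2804\right) + 7123\right) = 24 \left(\left(\left(\frac{29}{62} \cdot 41 - 1497\right) + 2804\right) + 7123\right) = 24 \left(\left(\left(\frac{1189}{62} - 1497\right) + 2804\right) + 7123\right) = 24 \left(\left(- \frac{91625}{62} + 2804\right) + 7123\right) = 24 \left(\frac{82223}{62} + 7123\right) = 24 \cdot \frac{523849}{62} = \frac{6286188}{31}$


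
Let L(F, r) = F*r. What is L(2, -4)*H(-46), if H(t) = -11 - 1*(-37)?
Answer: -208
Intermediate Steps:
H(t) = 26 (H(t) = -11 + 37 = 26)
L(2, -4)*H(-46) = (2*(-4))*26 = -8*26 = -208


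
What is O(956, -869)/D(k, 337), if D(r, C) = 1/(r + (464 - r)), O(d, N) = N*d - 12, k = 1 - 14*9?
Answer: -385480064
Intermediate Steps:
k = -125 (k = 1 - 126 = -125)
O(d, N) = -12 + N*d
D(r, C) = 1/464
O(956, -869)/D(k, 337) = (-12 - 869*956)/(1/464) = (-12 - 830764)*464 = -830776*464 = -385480064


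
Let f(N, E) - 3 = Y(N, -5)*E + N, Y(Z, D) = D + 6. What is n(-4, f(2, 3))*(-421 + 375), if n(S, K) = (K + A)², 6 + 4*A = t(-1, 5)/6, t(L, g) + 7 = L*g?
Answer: -1656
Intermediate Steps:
t(L, g) = -7 + L*g
Y(Z, D) = 6 + D
A = -2 (A = -3/2 + ((-7 - 1*5)/6)/4 = -3/2 + ((-7 - 5)*(⅙))/4 = -3/2 + (-12*⅙)/4 = -3/2 + (¼)*(-2) = -3/2 - ½ = -2)
f(N, E) = 3 + E + N (f(N, E) = 3 + ((6 - 5)*E + N) = 3 + (1*E + N) = 3 + (E + N) = 3 + E + N)
n(S, K) = (-2 + K)² (n(S, K) = (K - 2)² = (-2 + K)²)
n(-4, f(2, 3))*(-421 + 375) = (-2 + (3 + 3 + 2))²*(-421 + 375) = (-2 + 8)²*(-46) = 6²*(-46) = 36*(-46) = -1656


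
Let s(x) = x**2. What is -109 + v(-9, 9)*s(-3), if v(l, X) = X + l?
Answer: -109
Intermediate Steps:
-109 + v(-9, 9)*s(-3) = -109 + (9 - 9)*(-3)**2 = -109 + 0*9 = -109 + 0 = -109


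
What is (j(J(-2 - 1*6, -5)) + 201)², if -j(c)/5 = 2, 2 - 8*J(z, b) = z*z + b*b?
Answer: 36481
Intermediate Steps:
J(z, b) = ¼ - b²/8 - z²/8 (J(z, b) = ¼ - (z*z + b*b)/8 = ¼ - (z² + b²)/8 = ¼ - (b² + z²)/8 = ¼ + (-b²/8 - z²/8) = ¼ - b²/8 - z²/8)
j(c) = -10 (j(c) = -5*2 = -10)
(j(J(-2 - 1*6, -5)) + 201)² = (-10 + 201)² = 191² = 36481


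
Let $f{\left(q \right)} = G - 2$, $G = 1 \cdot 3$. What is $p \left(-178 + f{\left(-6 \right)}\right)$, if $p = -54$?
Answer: $9558$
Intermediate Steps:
$G = 3$
$f{\left(q \right)} = 1$ ($f{\left(q \right)} = 3 - 2 = 1$)
$p \left(-178 + f{\left(-6 \right)}\right) = - 54 \left(-178 + 1\right) = \left(-54\right) \left(-177\right) = 9558$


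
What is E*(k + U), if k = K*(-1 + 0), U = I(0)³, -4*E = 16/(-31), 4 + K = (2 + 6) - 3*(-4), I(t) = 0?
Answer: -64/31 ≈ -2.0645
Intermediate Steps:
K = 16 (K = -4 + ((2 + 6) - 3*(-4)) = -4 + (8 + 12) = -4 + 20 = 16)
E = 4/31 (E = -4/(-31) = -4*(-1)/31 = -¼*(-16/31) = 4/31 ≈ 0.12903)
U = 0 (U = 0³ = 0)
k = -16 (k = 16*(-1 + 0) = 16*(-1) = -16)
E*(k + U) = 4*(-16 + 0)/31 = (4/31)*(-16) = -64/31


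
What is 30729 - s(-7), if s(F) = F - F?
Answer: 30729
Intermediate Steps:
s(F) = 0
30729 - s(-7) = 30729 - 1*0 = 30729 + 0 = 30729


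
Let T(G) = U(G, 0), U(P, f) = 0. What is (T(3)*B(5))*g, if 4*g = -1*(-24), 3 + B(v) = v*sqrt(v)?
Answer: 0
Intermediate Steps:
B(v) = -3 + v**(3/2) (B(v) = -3 + v*sqrt(v) = -3 + v**(3/2))
g = 6 (g = (-1*(-24))/4 = (1/4)*24 = 6)
T(G) = 0
(T(3)*B(5))*g = (0*(-3 + 5**(3/2)))*6 = (0*(-3 + 5*sqrt(5)))*6 = 0*6 = 0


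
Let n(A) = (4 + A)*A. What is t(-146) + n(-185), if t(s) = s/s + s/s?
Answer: 33487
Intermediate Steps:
n(A) = A*(4 + A)
t(s) = 2 (t(s) = 1 + 1 = 2)
t(-146) + n(-185) = 2 - 185*(4 - 185) = 2 - 185*(-181) = 2 + 33485 = 33487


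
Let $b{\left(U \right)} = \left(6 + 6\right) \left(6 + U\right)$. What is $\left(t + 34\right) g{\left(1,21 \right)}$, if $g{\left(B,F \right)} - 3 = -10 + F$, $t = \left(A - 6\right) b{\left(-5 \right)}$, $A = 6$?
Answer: $476$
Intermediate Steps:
$b{\left(U \right)} = 72 + 12 U$ ($b{\left(U \right)} = 12 \left(6 + U\right) = 72 + 12 U$)
$t = 0$ ($t = \left(6 - 6\right) \left(72 + 12 \left(-5\right)\right) = 0 \left(72 - 60\right) = 0 \cdot 12 = 0$)
$g{\left(B,F \right)} = -7 + F$ ($g{\left(B,F \right)} = 3 + \left(-10 + F\right) = -7 + F$)
$\left(t + 34\right) g{\left(1,21 \right)} = \left(0 + 34\right) \left(-7 + 21\right) = 34 \cdot 14 = 476$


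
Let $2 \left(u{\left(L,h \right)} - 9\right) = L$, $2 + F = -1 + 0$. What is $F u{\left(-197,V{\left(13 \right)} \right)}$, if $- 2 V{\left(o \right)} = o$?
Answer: $\frac{537}{2} \approx 268.5$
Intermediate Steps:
$F = -3$ ($F = -2 + \left(-1 + 0\right) = -2 - 1 = -3$)
$V{\left(o \right)} = - \frac{o}{2}$
$u{\left(L,h \right)} = 9 + \frac{L}{2}$
$F u{\left(-197,V{\left(13 \right)} \right)} = - 3 \left(9 + \frac{1}{2} \left(-197\right)\right) = - 3 \left(9 - \frac{197}{2}\right) = \left(-3\right) \left(- \frac{179}{2}\right) = \frac{537}{2}$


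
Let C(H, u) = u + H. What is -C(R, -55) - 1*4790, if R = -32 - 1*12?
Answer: -4691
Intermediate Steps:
R = -44 (R = -32 - 12 = -44)
C(H, u) = H + u
-C(R, -55) - 1*4790 = -(-44 - 55) - 1*4790 = -1*(-99) - 4790 = 99 - 4790 = -4691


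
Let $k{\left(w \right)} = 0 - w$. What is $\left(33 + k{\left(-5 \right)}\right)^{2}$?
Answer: $1444$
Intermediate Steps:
$k{\left(w \right)} = - w$
$\left(33 + k{\left(-5 \right)}\right)^{2} = \left(33 - -5\right)^{2} = \left(33 + 5\right)^{2} = 38^{2} = 1444$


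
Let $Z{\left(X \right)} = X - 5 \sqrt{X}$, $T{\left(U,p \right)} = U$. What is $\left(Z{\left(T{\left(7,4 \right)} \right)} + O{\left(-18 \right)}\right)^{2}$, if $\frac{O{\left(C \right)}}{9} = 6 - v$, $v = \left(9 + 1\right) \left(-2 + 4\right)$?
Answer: $14336 + 1190 \sqrt{7} \approx 17484.0$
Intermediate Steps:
$v = 20$ ($v = 10 \cdot 2 = 20$)
$O{\left(C \right)} = -126$ ($O{\left(C \right)} = 9 \left(6 - 20\right) = 9 \left(-14\right) = -126$)
$Z{\left(X \right)} = X - 5 \sqrt{X}$
$\left(Z{\left(T{\left(7,4 \right)} \right)} + O{\left(-18 \right)}\right)^{2} = \left(\left(7 - 5 \sqrt{7}\right) - 126\right)^{2} = \left(-119 - 5 \sqrt{7}\right)^{2}$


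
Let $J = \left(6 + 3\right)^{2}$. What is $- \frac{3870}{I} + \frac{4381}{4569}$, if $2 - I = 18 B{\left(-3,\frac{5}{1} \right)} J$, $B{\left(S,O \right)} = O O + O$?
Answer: $\frac{104649104}{99919461} \approx 1.0473$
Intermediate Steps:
$J = 81$ ($J = 9^{2} = 81$)
$B{\left(S,O \right)} = O + O^{2}$ ($B{\left(S,O \right)} = O^{2} + O = O + O^{2}$)
$I = -43738$ ($I = 2 - 18 \cdot \frac{5}{1} \left(1 + \frac{5}{1}\right) 81 = 2 - 18 \cdot 5 \cdot 1 \left(1 + 5 \cdot 1\right) 81 = 2 - 18 \cdot 5 \left(1 + 5\right) 81 = 2 - 18 \cdot 5 \cdot 6 \cdot 81 = 2 - 18 \cdot 30 \cdot 81 = 2 - 540 \cdot 81 = 2 - 43740 = -43738$)
$- \frac{3870}{I} + \frac{4381}{4569} = - \frac{3870}{-43738} + \frac{4381}{4569} = \left(-3870\right) \left(- \frac{1}{43738}\right) + 4381 \cdot \frac{1}{4569} = \frac{1935}{21869} + \frac{4381}{4569} = \frac{104649104}{99919461}$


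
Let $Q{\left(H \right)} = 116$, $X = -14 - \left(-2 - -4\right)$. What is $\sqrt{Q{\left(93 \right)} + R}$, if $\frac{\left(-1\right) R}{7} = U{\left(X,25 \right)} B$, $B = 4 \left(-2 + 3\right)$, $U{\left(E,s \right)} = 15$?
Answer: $4 i \sqrt{19} \approx 17.436 i$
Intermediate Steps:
$X = -16$ ($X = -14 - \left(-2 + 4\right) = -14 - 2 = -16$)
$B = 4$ ($B = 4 \cdot 1 = 4$)
$R = -420$ ($R = - 7 \cdot 15 \cdot 4 = \left(-7\right) 60 = -420$)
$\sqrt{Q{\left(93 \right)} + R} = \sqrt{116 - 420} = \sqrt{-304} = 4 i \sqrt{19}$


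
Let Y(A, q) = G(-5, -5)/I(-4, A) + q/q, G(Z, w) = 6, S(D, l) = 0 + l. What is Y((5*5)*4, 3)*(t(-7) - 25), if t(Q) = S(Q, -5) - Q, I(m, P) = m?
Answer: 23/2 ≈ 11.500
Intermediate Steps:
S(D, l) = l
t(Q) = -5 - Q
Y(A, q) = -½ (Y(A, q) = 6/(-4) + q/q = 6*(-¼) + 1 = -3/2 + 1 = -½)
Y((5*5)*4, 3)*(t(-7) - 25) = -((-5 - 1*(-7)) - 25)/2 = -((-5 + 7) - 25)/2 = -(2 - 25)/2 = -½*(-23) = 23/2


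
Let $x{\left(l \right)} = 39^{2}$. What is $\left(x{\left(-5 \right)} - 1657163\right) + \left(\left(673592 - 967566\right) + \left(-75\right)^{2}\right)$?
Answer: $-1943991$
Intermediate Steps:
$x{\left(l \right)} = 1521$
$\left(x{\left(-5 \right)} - 1657163\right) + \left(\left(673592 - 967566\right) + \left(-75\right)^{2}\right) = \left(1521 - 1657163\right) + \left(\left(673592 - 967566\right) + \left(-75\right)^{2}\right) = -1655642 + \left(-293974 + 5625\right) = -1655642 - 288349 = -1943991$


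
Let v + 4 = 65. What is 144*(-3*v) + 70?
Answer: -26282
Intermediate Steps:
v = 61 (v = -4 + 65 = 61)
144*(-3*v) + 70 = 144*(-3*61) + 70 = 144*(-183) + 70 = -26352 + 70 = -26282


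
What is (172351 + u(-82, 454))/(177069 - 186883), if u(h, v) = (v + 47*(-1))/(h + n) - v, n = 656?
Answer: -98669285/5633236 ≈ -17.516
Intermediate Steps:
u(h, v) = -v + (-47 + v)/(656 + h) (u(h, v) = (v + 47*(-1))/(h + 656) - v = (v - 47)/(656 + h) - v = (-47 + v)/(656 + h) - v = -v + (-47 + v)/(656 + h))
(172351 + u(-82, 454))/(177069 - 186883) = (172351 + (-47 - 655*454 - 1*(-82)*454)/(656 - 82))/(177069 - 186883) = (172351 + (-47 - 297370 + 37228)/574)/(-9814) = (172351 + (1/574)*(-260189))*(-1/9814) = (172351 - 260189/574)*(-1/9814) = (98669285/574)*(-1/9814) = -98669285/5633236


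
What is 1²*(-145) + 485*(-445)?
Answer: -215970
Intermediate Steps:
1²*(-145) + 485*(-445) = 1*(-145) - 215825 = -145 - 215825 = -215970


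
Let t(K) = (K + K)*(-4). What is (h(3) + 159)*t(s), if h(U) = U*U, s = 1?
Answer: -1344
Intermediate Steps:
t(K) = -8*K (t(K) = (2*K)*(-4) = -8*K)
h(U) = U**2
(h(3) + 159)*t(s) = (3**2 + 159)*(-8*1) = (9 + 159)*(-8) = 168*(-8) = -1344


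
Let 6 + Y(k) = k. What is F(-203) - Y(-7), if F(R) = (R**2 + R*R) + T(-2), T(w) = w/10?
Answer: 412154/5 ≈ 82431.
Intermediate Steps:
T(w) = w/10 (T(w) = w*(1/10) = w/10)
Y(k) = -6 + k
F(R) = -1/5 + 2*R**2 (F(R) = (R**2 + R*R) + (1/10)*(-2) = (R**2 + R**2) - 1/5 = 2*R**2 - 1/5 = -1/5 + 2*R**2)
F(-203) - Y(-7) = (-1/5 + 2*(-203)**2) - (-6 - 7) = (-1/5 + 2*41209) - 1*(-13) = (-1/5 + 82418) + 13 = 412089/5 + 13 = 412154/5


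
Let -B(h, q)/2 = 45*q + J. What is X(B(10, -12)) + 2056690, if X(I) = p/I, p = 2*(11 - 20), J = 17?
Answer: 1075648861/523 ≈ 2.0567e+6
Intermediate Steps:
B(h, q) = -34 - 90*q (B(h, q) = -2*(45*q + 17) = -2*(17 + 45*q) = -34 - 90*q)
p = -18 (p = 2*(-9) = -18)
X(I) = -18/I
X(B(10, -12)) + 2056690 = -18/(-34 - 90*(-12)) + 2056690 = -18/(-34 + 1080) + 2056690 = -18/1046 + 2056690 = -18*1/1046 + 2056690 = -9/523 + 2056690 = 1075648861/523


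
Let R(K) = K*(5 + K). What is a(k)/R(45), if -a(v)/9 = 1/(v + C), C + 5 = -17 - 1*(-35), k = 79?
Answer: -1/23000 ≈ -4.3478e-5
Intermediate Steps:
C = 13 (C = -5 + (-17 - 1*(-35)) = -5 + (-17 + 35) = -5 + 18 = 13)
a(v) = -9/(13 + v) (a(v) = -9/(v + 13) = -9/(13 + v))
a(k)/R(45) = (-9/(13 + 79))/((45*(5 + 45))) = (-9/92)/((45*50)) = -9*1/92/2250 = -9/92*1/2250 = -1/23000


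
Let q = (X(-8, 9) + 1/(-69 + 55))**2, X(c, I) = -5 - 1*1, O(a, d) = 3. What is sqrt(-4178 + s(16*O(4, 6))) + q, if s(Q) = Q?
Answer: 7225/196 + I*sqrt(4130) ≈ 36.862 + 64.265*I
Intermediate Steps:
X(c, I) = -6 (X(c, I) = -5 - 1 = -6)
q = 7225/196 (q = (-6 + 1/(-69 + 55))**2 = (-6 + 1/(-14))**2 = (-6 - 1/14)**2 = (-85/14)**2 = 7225/196 ≈ 36.862)
sqrt(-4178 + s(16*O(4, 6))) + q = sqrt(-4178 + 16*3) + 7225/196 = sqrt(-4178 + 48) + 7225/196 = sqrt(-4130) + 7225/196 = I*sqrt(4130) + 7225/196 = 7225/196 + I*sqrt(4130)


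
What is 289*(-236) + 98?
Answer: -68106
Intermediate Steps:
289*(-236) + 98 = -68204 + 98 = -68106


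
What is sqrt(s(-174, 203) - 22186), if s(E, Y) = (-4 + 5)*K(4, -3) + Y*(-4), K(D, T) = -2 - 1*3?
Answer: I*sqrt(23003) ≈ 151.67*I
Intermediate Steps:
K(D, T) = -5 (K(D, T) = -2 - 3 = -5)
s(E, Y) = -5 - 4*Y (s(E, Y) = (-4 + 5)*(-5) + Y*(-4) = 1*(-5) - 4*Y = -5 - 4*Y)
sqrt(s(-174, 203) - 22186) = sqrt((-5 - 4*203) - 22186) = sqrt((-5 - 812) - 22186) = sqrt(-817 - 22186) = sqrt(-23003) = I*sqrt(23003)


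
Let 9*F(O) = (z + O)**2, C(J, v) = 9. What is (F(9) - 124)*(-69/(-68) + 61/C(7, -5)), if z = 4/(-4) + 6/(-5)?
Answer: -31885534/34425 ≈ -926.23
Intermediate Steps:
z = -11/5 (z = 4*(-1/4) + 6*(-1/5) = -1 - 6/5 = -11/5 ≈ -2.2000)
F(O) = (-11/5 + O)**2/9
(F(9) - 124)*(-69/(-68) + 61/C(7, -5)) = ((-11 + 5*9)**2/225 - 124)*(-69/(-68) + 61/9) = ((-11 + 45)**2/225 - 124)*(-69*(-1/68) + 61*(1/9)) = ((1/225)*34**2 - 124)*(69/68 + 61/9) = ((1/225)*1156 - 124)*(4769/612) = (1156/225 - 124)*(4769/612) = -26744/225*4769/612 = -31885534/34425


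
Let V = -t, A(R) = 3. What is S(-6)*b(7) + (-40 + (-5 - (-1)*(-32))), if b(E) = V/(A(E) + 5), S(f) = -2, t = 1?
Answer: -307/4 ≈ -76.750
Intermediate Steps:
V = -1 (V = -1*1 = -1)
b(E) = -1/8 (b(E) = -1/(3 + 5) = -1/8)
S(-6)*b(7) + (-40 + (-5 - (-1)*(-32))) = -2*(-1/8) + (-40 + (-5 - (-1)*(-32))) = 1/4 + (-40 + (-5 - 1*32)) = 1/4 + (-40 + (-5 - 32)) = 1/4 + (-40 - 37) = 1/4 - 77 = -307/4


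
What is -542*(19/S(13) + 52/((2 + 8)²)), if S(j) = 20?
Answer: -39837/50 ≈ -796.74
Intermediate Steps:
-542*(19/S(13) + 52/((2 + 8)²)) = -542*(19/20 + 52/((2 + 8)²)) = -542*(19*(1/20) + 52/(10²)) = -542*(19/20 + 52/100) = -542*(19/20 + 52*(1/100)) = -542*(19/20 + 13/25) = -542*147/100 = -39837/50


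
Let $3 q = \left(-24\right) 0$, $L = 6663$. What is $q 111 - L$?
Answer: $-6663$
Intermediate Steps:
$q = 0$ ($q = \frac{\left(-24\right) 0}{3} = \frac{1}{3} \cdot 0 = 0$)
$q 111 - L = 0 \cdot 111 - 6663 = 0 - 6663 = -6663$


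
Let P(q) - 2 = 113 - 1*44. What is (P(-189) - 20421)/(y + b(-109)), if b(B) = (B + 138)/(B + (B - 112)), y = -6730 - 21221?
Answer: 6715500/9223859 ≈ 0.72806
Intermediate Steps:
y = -27951
b(B) = (138 + B)/(-112 + 2*B) (b(B) = (138 + B)/(B + (-112 + B)) = (138 + B)/(-112 + 2*B))
P(q) = 71 (P(q) = 2 + (113 - 1*44) = 2 + (113 - 44) = 2 + 69 = 71)
(P(-189) - 20421)/(y + b(-109)) = (71 - 20421)/(-27951 + (138 - 109)/(2*(-56 - 109))) = -20350/(-27951 + (½)*29/(-165)) = -20350/(-27951 + (½)*(-1/165)*29) = -20350/(-27951 - 29/330) = -20350/(-9223859/330) = -20350*(-330/9223859) = 6715500/9223859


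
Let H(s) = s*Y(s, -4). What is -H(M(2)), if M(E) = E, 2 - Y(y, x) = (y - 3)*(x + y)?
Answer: 0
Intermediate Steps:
Y(y, x) = 2 - (-3 + y)*(x + y) (Y(y, x) = 2 - (y - 3)*(x + y) = 2 - (-3 + y)*(x + y))
H(s) = s*(-10 - s**2 + 7*s) (H(s) = s*(2 - s**2 + 3*(-4) + 3*s - 1*(-4)*s) = s*(2 - s**2 - 12 + 3*s + 4*s) = s*(-10 - s**2 + 7*s))
-H(M(2)) = -2*(-10 - 1*2**2 + 7*2) = -2*(-10 - 1*4 + 14) = -2*(-10 - 4 + 14) = -2*0 = -1*0 = 0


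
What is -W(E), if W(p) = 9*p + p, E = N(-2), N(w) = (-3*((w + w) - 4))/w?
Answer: 120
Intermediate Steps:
N(w) = (12 - 6*w)/w (N(w) = (-3*(2*w - 4))/w = (-3*(-4 + 2*w))/w = (12 - 6*w)/w)
E = -12 (E = -6 + 12/(-2) = -6 + 12*(-1/2) = -6 - 6 = -12)
W(p) = 10*p
-W(E) = -10*(-12) = -1*(-120) = 120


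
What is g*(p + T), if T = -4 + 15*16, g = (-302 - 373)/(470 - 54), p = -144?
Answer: -15525/104 ≈ -149.28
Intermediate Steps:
g = -675/416 ≈ -1.6226
T = 236 (T = -4 + 240 = 236)
g*(p + T) = -675*(-144 + 236)/416 = -675/416*92 = -15525/104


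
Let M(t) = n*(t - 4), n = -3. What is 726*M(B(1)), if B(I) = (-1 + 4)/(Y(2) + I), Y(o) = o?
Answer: 6534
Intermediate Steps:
B(I) = 3/(2 + I) (B(I) = (-1 + 4)/(2 + I) = 3/(2 + I))
M(t) = 12 - 3*t (M(t) = -3*(t - 4) = -3*(-4 + t) = 12 - 3*t)
726*M(B(1)) = 726*(12 - 9/(2 + 1)) = 726*(12 - 9/3) = 726*(12 - 3*1) = 726*(12 - 3) = 726*9 = 6534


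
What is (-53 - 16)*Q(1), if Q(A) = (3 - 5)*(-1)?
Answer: -138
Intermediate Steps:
Q(A) = 2 (Q(A) = -2*(-1) = 2)
(-53 - 16)*Q(1) = (-53 - 16)*2 = -69*2 = -138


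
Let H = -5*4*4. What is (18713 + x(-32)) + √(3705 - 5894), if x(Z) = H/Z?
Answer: 37431/2 + I*√2189 ≈ 18716.0 + 46.787*I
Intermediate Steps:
H = -80 (H = -20*4 = -80)
x(Z) = -80/Z
(18713 + x(-32)) + √(3705 - 5894) = (18713 - 80/(-32)) + √(3705 - 5894) = (18713 - 80*(-1/32)) + √(-2189) = (18713 + 5/2) + I*√2189 = 37431/2 + I*√2189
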